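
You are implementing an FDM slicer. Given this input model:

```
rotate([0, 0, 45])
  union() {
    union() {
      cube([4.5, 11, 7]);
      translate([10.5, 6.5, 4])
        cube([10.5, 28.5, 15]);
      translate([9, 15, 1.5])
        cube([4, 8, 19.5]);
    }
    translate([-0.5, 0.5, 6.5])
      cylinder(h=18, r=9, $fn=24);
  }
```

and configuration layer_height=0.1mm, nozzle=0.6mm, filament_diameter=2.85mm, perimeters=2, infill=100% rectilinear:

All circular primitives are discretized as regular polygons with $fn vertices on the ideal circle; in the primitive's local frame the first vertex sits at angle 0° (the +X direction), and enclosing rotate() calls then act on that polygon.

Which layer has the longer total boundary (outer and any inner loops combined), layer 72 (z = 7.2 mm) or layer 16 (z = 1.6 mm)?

layer 72 (z = 7.2 mm)

Layer 72 (z = 7.2): the cube does not reach this height (z outside [0, 7]); the 10.5×28.5 cube at (10.5, 6.5) contributes its full rectangle (perimeter 78.00 mm); the 4×8 cube at (9, 15) contributes its full rectangle (perimeter 24.00 mm); Merging all regions: the regions partially overlap (shared area 20.00 mm²), so the edge portions inside another operand are dropped and the merged outline is re-measured after clipping — boundary = 81.00 mm; the r=9 cylinder at (-0.5, 0.5) gives a regular 24-gon of circumradius 9 (constant along its height) (perimeter = 2·24·9.000·sin(180°/24) = 56.39 mm); Taking the union: the 2 present regions are separate (no shared area or edge), so areas and boundary lengths simply add and each stays a separate island — boundary = 137.39 mm; (whole slice rotated 45° about Z — lengths, areas and connectivity unchanged). So its perimeter = 137.39 mm. Layer 16 (z = 1.6): the cube is present — its section is the full 4.5×11 rectangle (perimeter 31.00 mm); the cube at (10.5, 6.5) does not reach this height (z outside [4, 19]); the 4×8 cube at (9, 15) contributes its full rectangle (perimeter 24.00 mm); Merging all regions: the 2 present regions are separate (no shared area or edge), so areas and boundary lengths simply add and each stays a separate island — boundary = 55.00 mm; the cylinder at (-0.5, 0.5) is absent (z outside [6.5, 24.5]); Merging all regions: only that combined region is present, so the union is just that shape — boundary = 55.00 mm; (rotated 45° about Z; rotation is an isometry so areas/perimeters/island counts are preserved). So its perimeter = 55.00 mm. Layer 72 is larger (137.39 vs 55.00 mm).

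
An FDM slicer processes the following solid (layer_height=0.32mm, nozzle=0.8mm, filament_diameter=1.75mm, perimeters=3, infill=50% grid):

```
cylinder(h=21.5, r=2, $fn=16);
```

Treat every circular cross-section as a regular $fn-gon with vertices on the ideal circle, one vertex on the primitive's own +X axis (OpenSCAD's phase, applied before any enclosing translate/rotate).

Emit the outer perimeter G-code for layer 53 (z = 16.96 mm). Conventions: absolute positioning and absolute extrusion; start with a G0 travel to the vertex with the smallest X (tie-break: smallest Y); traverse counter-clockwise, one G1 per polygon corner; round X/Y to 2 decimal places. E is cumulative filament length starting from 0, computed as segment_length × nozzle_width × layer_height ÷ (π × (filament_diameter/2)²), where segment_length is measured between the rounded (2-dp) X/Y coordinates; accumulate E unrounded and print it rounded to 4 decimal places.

G0 X-2.00 Y0.00 Z16.96
G1 X-1.85 Y-0.77 E0.0835
G1 X-1.41 Y-1.41 E0.1662
G1 X-0.77 Y-1.85 E0.2488
G1 X0.00 Y-2.00 E0.3323
G1 X0.77 Y-1.85 E0.4158
G1 X1.41 Y-1.41 E0.4985
G1 X1.85 Y-0.77 E0.5811
G1 X2.00 Y0.00 E0.6646
G1 X1.85 Y0.77 E0.7481
G1 X1.41 Y1.41 E0.8308
G1 X0.77 Y1.85 E0.9134
G1 X0.00 Y2.00 E0.9969
G1 X-0.77 Y1.85 E1.0804
G1 X-1.41 Y1.41 E1.1631
G1 X-1.85 Y0.77 E1.2457
G1 X-2.00 Y0.00 E1.3292

At z = 16.96 mm: the r=2 cylinder gives a regular 16-gon of circumradius 2 (constant along its height). The outline is a single polygon with 16 vertices. Extrusion per mm of travel: 0.8 × 0.32 / (π × 0.875²) = 0.106432. Accumulating E over each segment gives final E = 1.3292.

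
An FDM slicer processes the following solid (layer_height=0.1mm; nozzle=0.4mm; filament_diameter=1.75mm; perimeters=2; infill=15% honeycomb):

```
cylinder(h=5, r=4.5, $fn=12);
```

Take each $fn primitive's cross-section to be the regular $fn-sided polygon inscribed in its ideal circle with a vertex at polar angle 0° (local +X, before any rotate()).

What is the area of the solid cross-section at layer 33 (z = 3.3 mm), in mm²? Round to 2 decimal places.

At z = 3.3 mm: the r=4.5 cylinder gives a regular 12-gon of circumradius 4.5 (constant along its height) (area = (12/2)·4.500²·sin(360°/12) = 60.75 mm²). Overall, the cross-section is a single solid region. Net area = 60.75 mm².

60.75 mm²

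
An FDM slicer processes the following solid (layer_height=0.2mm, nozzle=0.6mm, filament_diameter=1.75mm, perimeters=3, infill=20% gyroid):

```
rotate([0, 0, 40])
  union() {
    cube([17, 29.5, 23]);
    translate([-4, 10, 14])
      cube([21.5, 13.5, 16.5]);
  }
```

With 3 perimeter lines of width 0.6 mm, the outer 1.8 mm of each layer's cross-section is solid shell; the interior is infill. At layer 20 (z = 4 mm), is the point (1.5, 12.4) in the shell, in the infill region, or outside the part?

At z = 4 mm: the 17×29.5 cube contributes its full rectangle; the cube at (-4, 10) is not intersected at this z (z outside [14, 30.5]); Taking the union: only the 17×29.5 cube is present, so the union is just that shape — 1 connected region; (rotated 40° about Z; rotation is an isometry so areas/perimeters/island counts are preserved). Overall, the cross-section is a single solid region. Undo the 40° rotation: the query point maps to (9.120, 8.535) in the un-rotated model frame. The nearest boundary edge runs (17.00, 0.00)→(17.00, 29.50); distance from the point to it = 7.88 mm. The point is inside the cross-section and 7.88 mm from the nearest boundary — more than the 1.8 mm shell width (3 × 0.6), so it's in the infill interior.

infill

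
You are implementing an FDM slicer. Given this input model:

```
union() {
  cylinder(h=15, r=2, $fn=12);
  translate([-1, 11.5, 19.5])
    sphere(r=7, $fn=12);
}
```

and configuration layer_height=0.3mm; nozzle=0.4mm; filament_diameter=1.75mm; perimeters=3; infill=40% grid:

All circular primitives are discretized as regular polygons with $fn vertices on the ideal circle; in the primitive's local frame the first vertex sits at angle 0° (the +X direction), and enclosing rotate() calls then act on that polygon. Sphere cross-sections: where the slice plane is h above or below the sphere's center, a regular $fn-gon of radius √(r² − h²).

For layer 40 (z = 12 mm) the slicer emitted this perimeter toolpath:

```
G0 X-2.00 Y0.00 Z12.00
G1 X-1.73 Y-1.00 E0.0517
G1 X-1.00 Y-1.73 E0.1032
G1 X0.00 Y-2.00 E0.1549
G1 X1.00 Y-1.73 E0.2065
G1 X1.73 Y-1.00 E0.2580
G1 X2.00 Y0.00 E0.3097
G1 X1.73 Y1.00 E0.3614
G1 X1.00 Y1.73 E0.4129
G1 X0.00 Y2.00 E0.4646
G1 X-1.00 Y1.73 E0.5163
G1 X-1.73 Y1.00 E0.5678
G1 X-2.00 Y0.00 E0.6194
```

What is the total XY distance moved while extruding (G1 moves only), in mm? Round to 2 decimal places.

Sum the Euclidean lengths of each G1 segment: total = 12.42 mm.

12.42 mm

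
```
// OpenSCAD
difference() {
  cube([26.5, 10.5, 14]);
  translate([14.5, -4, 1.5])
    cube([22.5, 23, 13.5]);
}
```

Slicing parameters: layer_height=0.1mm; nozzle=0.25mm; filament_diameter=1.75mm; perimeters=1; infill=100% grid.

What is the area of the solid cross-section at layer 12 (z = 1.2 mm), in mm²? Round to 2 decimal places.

At z = 1.2 mm: the cube (footprint 26.5×10.5) is included at this height (area 278.25 mm²); the cube at (14.5, -4) is not intersected at this z (z outside [1.5, 15]); After the difference (first − rest): none of the subtracted shapes is present at this height, so the 26.5×10.5 cube is unchanged — area = 278.25 mm². Overall, the cross-section is a single solid region. Net area = 278.25 mm².

278.25 mm²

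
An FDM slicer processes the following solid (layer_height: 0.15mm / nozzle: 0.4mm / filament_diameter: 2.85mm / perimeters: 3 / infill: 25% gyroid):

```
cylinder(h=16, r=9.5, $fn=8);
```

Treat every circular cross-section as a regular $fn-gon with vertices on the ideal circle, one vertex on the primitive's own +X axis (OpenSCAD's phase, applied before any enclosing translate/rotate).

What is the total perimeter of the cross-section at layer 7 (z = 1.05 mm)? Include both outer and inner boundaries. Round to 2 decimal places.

58.17 mm

At z = 1.05 mm: the r=9.5 cylinder gives a regular 8-gon of circumradius 9.5 (constant along its height) (perimeter = 2·8·9.500·sin(180°/8) = 58.17 mm). Overall, the cross-section is a single solid region. Total boundary length (outer) = 58.17 mm.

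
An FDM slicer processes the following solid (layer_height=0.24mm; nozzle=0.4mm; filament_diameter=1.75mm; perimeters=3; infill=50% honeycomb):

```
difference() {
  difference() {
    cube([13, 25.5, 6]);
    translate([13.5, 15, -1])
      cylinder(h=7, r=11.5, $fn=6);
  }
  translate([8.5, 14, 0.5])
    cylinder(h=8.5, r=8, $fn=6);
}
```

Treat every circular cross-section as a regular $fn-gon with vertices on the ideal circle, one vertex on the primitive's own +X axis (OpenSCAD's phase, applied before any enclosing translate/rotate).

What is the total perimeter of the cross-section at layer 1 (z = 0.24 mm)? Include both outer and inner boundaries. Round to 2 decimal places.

At z = 0.24 mm: the 13×25.5 cube contributes its full rectangle (perimeter 77.00 mm); the cylinder at (13.5, 15): section is a regular 6-gon, circumradius r=11.5 (perimeter = 2·6·11.500·sin(180°/6) = 69.00 mm); Taking the first minus the rest: starting from the 13×25.5 cube, the r=11.5 cylinder at (13.5, 15) partially overlaps it — only the 161.84 mm² overlap (of its 343.60 mm²) is removed, clipping the outline — boundary = 90.58 mm; the cylinder at (8.5, 14) is absent (z outside [0.5, 9]); After the difference (first − rest): none of the subtracted shapes is present at this height, so the result so far is unchanged — boundary = 90.58 mm. Overall, the cross-section is a single solid region. Total boundary length (outer) = 90.58 mm.

90.58 mm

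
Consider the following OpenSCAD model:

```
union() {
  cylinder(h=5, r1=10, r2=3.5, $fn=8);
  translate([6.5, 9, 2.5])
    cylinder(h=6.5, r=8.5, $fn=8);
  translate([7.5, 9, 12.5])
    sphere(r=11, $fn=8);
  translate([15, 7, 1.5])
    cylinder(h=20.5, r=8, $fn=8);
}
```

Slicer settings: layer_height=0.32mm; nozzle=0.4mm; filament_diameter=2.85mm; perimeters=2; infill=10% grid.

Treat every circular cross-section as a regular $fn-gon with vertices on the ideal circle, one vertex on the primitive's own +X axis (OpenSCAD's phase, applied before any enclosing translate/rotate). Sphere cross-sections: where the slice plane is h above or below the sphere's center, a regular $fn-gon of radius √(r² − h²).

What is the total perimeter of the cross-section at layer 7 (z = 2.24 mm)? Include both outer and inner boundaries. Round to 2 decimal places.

98.93 mm

At z = 2.24 mm: the cone contributes a regular 8-gon of circumradius 7.088 (interpolated between r1=10 and r2=3.5 at t=0.448) (perimeter = 2·8·7.088·sin(180°/8) = 43.40 mm); the cylinder at (6.5, 9) is absent (z outside [2.5, 9]); the r=11 sphere at (7.5, 9) contributes a regular 8-gon of circumradius √(11²−10.26²) = 3.966 (perimeter = 2·8·3.966·sin(180°/8) = 24.29 mm); the cylinder at (15, 7): section is a regular 8-gon, circumradius r=8 (perimeter = 2·8·8.000·sin(180°/8) = 48.98 mm); Taking the union: the regions partially overlap (shared area 18.75 mm²), so the edge portions inside another operand are dropped and the merged outline is re-measured after clipping — boundary = 98.93 mm. Overall, the cross-section has 2 separate islands. Total boundary length (outer) = 98.93 mm.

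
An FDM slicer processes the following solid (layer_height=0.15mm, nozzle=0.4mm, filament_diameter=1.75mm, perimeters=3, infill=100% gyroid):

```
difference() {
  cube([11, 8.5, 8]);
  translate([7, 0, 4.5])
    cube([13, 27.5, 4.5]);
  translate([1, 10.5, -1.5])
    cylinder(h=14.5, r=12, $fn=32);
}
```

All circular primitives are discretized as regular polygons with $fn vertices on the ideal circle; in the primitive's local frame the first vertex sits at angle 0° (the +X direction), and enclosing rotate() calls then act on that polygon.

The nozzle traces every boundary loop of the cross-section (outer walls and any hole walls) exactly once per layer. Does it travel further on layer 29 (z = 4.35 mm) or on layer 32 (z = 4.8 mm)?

Layer 29 (z = 4.35): the 11×8.5 cube contributes its full rectangle (perimeter 39.00 mm); the cube at (7, 0) is not intersected at this z (z outside [4.5, 9]); the r=12 cylinder at (1, 10.5) gives a regular 32-gon of circumradius 12 (constant along its height) (perimeter = 2·32·12.000·sin(180°/32) = 75.28 mm); Subtracting the remaining from the first: starting from the 11×8.5 cube, the r=12 cylinder at (1, 10.5) partially overlaps it — only the 86.49 mm² overlap (of its 449.49 mm²) is removed, clipping the outline — boundary = 14.05 mm. So its perimeter = 14.05 mm. Layer 32 (z = 4.8): the cube (footprint 11×8.5) is included at this height (perimeter 39.00 mm); the cube at (7, 0) is present — its section is the full 13×27.5 rectangle (perimeter 81.00 mm); the r=12 cylinder at (1, 10.5) gives a regular 32-gon of circumradius 12 (constant along its height) (perimeter = 2·32·12.000·sin(180°/32) = 75.28 mm); After the difference (first − rest): starting from the 11×8.5 cube, the 13×27.5 cube at (7, 0) partially overlaps it — only the 34.00 mm² overlap (of its 357.50 mm²) is removed, clipping the outline; the r=12 cylinder at (1, 10.5) partially overlaps it — only the 59.47 mm² overlap (of its 449.49 mm²) is removed, clipping the outline — boundary = 0.83 mm. So its perimeter = 0.83 mm. Layer 29 is larger (14.05 vs 0.83 mm).

layer 29 (z = 4.35 mm)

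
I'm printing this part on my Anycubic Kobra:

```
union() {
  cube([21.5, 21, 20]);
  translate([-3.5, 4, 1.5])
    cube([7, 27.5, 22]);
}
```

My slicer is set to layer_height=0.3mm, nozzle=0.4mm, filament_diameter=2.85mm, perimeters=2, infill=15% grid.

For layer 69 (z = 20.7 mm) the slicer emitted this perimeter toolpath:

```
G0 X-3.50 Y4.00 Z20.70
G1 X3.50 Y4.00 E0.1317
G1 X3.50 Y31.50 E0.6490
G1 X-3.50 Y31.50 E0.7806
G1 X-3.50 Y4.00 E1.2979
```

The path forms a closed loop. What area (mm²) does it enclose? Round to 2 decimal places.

Apply the shoelace formula to the sequence of (X, Y) vertices; enclosed area = 192.50 mm².

192.50 mm²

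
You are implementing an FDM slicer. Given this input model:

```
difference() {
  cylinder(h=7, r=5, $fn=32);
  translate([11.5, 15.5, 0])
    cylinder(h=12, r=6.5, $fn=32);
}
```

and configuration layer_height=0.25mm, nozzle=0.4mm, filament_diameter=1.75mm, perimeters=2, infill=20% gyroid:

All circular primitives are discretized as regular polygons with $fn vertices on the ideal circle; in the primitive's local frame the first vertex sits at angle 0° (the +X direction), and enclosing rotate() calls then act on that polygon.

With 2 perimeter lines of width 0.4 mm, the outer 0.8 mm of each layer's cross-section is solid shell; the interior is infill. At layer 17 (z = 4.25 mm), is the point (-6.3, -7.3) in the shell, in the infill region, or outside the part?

outside

At z = 4.25 mm: the cylinder: section is a regular 32-gon, circumradius r=5; the r=6.5 cylinder at (11.5, 15.5) contributes a regular 32-gon of circumradius 6.5; After the difference (first − rest): starting from the r=5 cylinder, the r=6.5 cylinder at (11.5, 15.5) misses the remaining region (no effect) — 1 connected region. Overall, the cross-section is a single solid region. The nearest boundary edge runs (-2.78, -4.16)→(-3.54, -3.54); distance from the point to it = 4.66 mm. The point is not inside any of the regions above, so it lies outside the cross-section (4.66 mm from the nearest boundary).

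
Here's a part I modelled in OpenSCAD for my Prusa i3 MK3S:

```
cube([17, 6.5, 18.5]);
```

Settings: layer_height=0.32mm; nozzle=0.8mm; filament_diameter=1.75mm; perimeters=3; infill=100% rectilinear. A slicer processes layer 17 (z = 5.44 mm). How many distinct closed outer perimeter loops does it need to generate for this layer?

1

At z = 5.44 mm: the cube is present — its section is the full 17×6.5 rectangle. The result has 1 disconnected region.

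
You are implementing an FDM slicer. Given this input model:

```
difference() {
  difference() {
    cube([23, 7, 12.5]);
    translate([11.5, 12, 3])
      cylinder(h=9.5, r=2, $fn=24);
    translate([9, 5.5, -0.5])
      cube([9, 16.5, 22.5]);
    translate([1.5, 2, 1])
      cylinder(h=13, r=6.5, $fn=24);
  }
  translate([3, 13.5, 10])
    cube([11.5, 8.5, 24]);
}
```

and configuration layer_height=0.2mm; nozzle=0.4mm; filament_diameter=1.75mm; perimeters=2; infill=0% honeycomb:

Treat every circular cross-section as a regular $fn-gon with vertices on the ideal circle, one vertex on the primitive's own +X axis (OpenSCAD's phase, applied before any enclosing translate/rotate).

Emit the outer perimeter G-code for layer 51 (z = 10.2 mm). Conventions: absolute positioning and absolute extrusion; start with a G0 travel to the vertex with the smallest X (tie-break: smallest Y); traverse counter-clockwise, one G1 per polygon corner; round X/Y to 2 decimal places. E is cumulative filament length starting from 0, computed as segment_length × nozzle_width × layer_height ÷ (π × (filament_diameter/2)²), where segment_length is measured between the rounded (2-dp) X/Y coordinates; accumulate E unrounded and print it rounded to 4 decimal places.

G0 X5.57 Y7.00 Z10.20
G1 X6.10 Y6.60 E0.0221
G1 X7.13 Y5.25 E0.0786
G1 X7.78 Y3.68 E0.1351
G1 X8.00 Y2.00 E0.1914
G1 X7.78 Y0.32 E0.2478
G1 X7.65 Y0.00 E0.2593
G1 X23.00 Y0.00 E0.7698
G1 X23.00 Y7.00 E1.0026
G1 X18.00 Y7.00 E1.1689
G1 X18.00 Y5.50 E1.2188
G1 X9.00 Y5.50 E1.5182
G1 X9.00 Y7.00 E1.5681
G1 X5.57 Y7.00 E1.6821

At z = 10.2 mm: the cube is present — its section is the full 23×7 rectangle; the cylinder at (11.5, 12): section is a regular 24-gon, circumradius r=2; the 9×16.5 cube at (9, 5.5) contributes its full rectangle; the r=6.5 cylinder at (1.5, 2) contributes a regular 24-gon of circumradius 6.5; Taking the first minus the rest: starting from the 23×7 cube, the r=2 cylinder at (11.5, 12) misses the remaining region (no effect); the 9×16.5 cube at (9, 5.5) partially overlaps it — only the 13.50 mm² overlap (of its 148.50 mm²) is removed, clipping the outline; the r=6.5 cylinder at (1.5, 2) partially overlaps it — only the 51.94 mm² overlap (of its 131.22 mm²) is removed, clipping the outline — 1 connected region; the cube at (3, 13.5) is present — its section is the full 11.5×8.5 rectangle; After the difference (first − rest): starting from the result so far, the 11.5×8.5 cube at (3, 13.5) misses the remaining region (no effect) — 1 connected region. The outline is a single polygon with 13 vertices. Extrusion per mm of travel: 0.4 × 0.2 / (π × 0.875²) = 0.033260. Accumulating E over each segment gives final E = 1.6821.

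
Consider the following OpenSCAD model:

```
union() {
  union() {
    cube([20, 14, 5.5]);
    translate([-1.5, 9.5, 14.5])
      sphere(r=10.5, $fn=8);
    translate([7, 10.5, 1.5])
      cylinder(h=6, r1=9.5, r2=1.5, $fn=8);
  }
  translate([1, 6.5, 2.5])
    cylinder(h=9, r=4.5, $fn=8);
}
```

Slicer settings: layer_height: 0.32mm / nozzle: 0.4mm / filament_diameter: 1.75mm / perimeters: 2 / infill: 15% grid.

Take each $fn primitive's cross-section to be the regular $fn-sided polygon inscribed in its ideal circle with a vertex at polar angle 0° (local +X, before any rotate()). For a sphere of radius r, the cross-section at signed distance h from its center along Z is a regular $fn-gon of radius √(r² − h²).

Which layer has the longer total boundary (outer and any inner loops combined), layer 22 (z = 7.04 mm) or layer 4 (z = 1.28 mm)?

layer 4 (z = 1.28 mm)

Layer 22 (z = 7.04): the cube is absent (z outside [0, 5.5]); the r=10.5 sphere at (-1.5, 9.5) contributes a regular 8-gon of circumradius √(10.5²−7.46²) = 7.389 (perimeter = 2·8·7.389·sin(180°/8) = 45.24 mm); the cone at (7, 10.5) contributes a regular 8-gon of circumradius 2.113 (interpolated between r1=9.5 and r2=1.5 at t=0.923) (perimeter = 2·8·2.113·sin(180°/8) = 12.94 mm); Taking the union: the regions partially overlap (shared area 0.99 mm²), so the edge portions inside another operand are dropped and the merged outline is re-measured after clipping — boundary = 53.18 mm; the r=4.5 cylinder at (1, 6.5) gives a regular 8-gon of circumradius 4.5 (constant along its height) (perimeter = 2·8·4.500·sin(180°/8) = 27.55 mm); Combining (union): the regions partially overlap (shared area 50.35 mm²), so the edge portions inside another operand are dropped and the merged outline is re-measured after clipping — boundary = 54.71 mm. So its perimeter = 54.71 mm. Layer 4 (z = 1.28): the cube is present — its section is the full 20×14 rectangle (perimeter 68.00 mm); the sphere at (-1.5, 9.5) is not intersected at this z (|z−center|=13.220 > r=10.5); the cone at (7, 10.5) is not intersected at this z (z outside [1.5, 7.5]); Merging all regions: only the 20×14 cube is present, so the union is just that shape — boundary = 68.00 mm; the cylinder at (1, 6.5) does not reach this height (z outside [2.5, 11.5]); Taking the union: only that combined region is present, so the union is just that shape — boundary = 68.00 mm. So its perimeter = 68.00 mm. Layer 4 is larger (68.00 vs 54.71 mm).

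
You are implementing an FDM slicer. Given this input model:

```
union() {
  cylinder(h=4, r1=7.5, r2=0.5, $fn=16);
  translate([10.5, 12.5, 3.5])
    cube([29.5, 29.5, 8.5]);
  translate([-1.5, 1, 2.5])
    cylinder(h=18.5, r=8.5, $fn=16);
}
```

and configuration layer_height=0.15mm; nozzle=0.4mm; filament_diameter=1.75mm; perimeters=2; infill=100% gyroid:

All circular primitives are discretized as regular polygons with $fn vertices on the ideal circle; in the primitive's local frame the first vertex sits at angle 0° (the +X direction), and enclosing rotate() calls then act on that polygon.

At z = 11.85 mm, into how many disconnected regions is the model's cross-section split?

At z = 11.85 mm: the cone is not intersected at this z (z outside [0, 4]); the cube at (10.5, 12.5) (footprint 29.5×29.5) is included at this height; the r=8.5 cylinder at (-1.5, 1) gives a regular 16-gon of circumradius 8.5 (constant along its height); Taking the union: the 2 present regions are separate (no shared area or edge), so areas and boundary lengths simply add and each stays a separate island — 2 connected regions. The result has 2 disconnected regions.

2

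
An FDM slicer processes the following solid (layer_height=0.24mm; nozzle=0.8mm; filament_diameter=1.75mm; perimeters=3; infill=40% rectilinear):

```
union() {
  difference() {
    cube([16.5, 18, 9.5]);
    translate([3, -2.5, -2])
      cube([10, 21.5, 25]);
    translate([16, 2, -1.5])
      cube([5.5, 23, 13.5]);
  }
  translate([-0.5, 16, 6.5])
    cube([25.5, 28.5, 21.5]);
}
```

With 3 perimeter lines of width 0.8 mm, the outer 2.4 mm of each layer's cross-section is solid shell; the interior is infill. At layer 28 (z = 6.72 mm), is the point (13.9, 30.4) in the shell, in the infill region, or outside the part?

infill

At z = 6.72 mm: the 16.5×18 cube contributes its full rectangle; the cube at (3, -2.5) (footprint 10×21.5) is included at this height; the cube at (16, 2) is present — its section is the full 5.5×23 rectangle; Taking the first minus the rest: starting from the 16.5×18 cube, the 10×21.5 cube at (3, -2.5) partially overlaps it — only the 180.00 mm² overlap (of its 215.00 mm²) is removed, clipping the outline; the 5.5×23 cube at (16, 2) partially overlaps it — only the 8.00 mm² overlap (of its 126.50 mm²) is removed, clipping the outline — 2 connected regions; the cube at (-0.5, 16) is present — its section is the full 25.5×28.5 rectangle; Taking the union: the regions partially overlap (shared area 12.00 mm²), so overlapping operands fuse into one piece — 1 connected region. Overall, the cross-section is a single solid region. The nearest boundary edge runs (25.00, 44.50)→(25.00, 16.00); distance from the point to it = 11.10 mm. The point is inside the cross-section and 11.10 mm from the nearest boundary — more than the 2.4 mm shell width (3 × 0.8), so it's in the infill interior.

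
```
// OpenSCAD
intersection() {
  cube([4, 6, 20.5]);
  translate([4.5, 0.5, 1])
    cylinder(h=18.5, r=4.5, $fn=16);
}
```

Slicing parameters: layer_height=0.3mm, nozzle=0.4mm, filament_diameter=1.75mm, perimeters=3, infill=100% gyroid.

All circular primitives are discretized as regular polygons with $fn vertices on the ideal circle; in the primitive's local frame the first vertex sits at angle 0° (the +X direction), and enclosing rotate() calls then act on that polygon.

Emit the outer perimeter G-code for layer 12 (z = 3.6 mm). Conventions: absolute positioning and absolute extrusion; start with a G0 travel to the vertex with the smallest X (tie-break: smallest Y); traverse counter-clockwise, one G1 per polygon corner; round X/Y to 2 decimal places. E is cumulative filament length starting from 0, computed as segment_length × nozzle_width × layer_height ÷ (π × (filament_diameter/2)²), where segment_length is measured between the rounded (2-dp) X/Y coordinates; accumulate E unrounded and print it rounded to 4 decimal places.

At z = 3.6 mm: the cube is present — its section is the full 4×6 rectangle; the r=4.5 cylinder at (4.5, 0.5) gives a regular 16-gon of circumradius 4.5 (constant along its height); After intersecting: the r=4.5 cylinder at (4.5, 0.5) partially overlaps the 4×6 cube; clipping to the common part keeps 15.25 mm² — 1 connected region. The outline is a single polygon with 7 vertices. Extrusion per mm of travel: 0.4 × 0.3 / (π × 0.875²) = 0.049890. Accumulating E over each segment gives final E = 0.7894.

G0 X0.00 Y0.50 Z3.60
G1 X0.10 Y0.00 E0.0254
G1 X4.00 Y0.00 E0.2200
G1 X4.00 Y4.90 E0.4645
G1 X2.78 Y4.66 E0.5265
G1 X1.32 Y3.68 E0.6142
G1 X0.34 Y2.22 E0.7020
G1 X0.00 Y0.50 E0.7894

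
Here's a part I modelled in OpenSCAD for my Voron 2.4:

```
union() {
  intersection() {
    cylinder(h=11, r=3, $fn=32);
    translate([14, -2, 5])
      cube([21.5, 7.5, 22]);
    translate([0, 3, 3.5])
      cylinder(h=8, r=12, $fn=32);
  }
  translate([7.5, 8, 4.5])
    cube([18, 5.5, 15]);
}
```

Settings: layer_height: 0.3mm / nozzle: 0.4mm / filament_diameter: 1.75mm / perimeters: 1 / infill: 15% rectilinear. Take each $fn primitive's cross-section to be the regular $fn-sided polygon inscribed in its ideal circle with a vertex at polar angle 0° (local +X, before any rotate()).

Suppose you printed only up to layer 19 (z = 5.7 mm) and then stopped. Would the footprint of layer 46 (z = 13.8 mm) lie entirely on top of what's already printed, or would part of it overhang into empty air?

Compare the two slices. At z = 5.7: the cylinder: section is a regular 32-gon, circumradius r=3 (area = (32/2)·3.000²·sin(360°/32) = 28.09 mm²); the cube at (14, -2) (footprint 21.5×7.5) is included at this height (area 161.25 mm²); the r=12 cylinder at (0, 3) gives a regular 32-gon of circumradius 12 (constant along its height) (area = (32/2)·12.000²·sin(360°/32) = 449.49 mm²); After intersecting: the 21.5×7.5 cube at (14, -2) does not overlap the r=3 cylinder (empty); the r=12 cylinder at (0, 3) does not overlap the running intersection (empty) — nothing remains; the cube at (7.5, 8) is present — its section is the full 18×5.5 rectangle (area 99.00 mm²); Taking the union: only the 18×5.5 cube at (7.5, 8) is present, so the union is just that shape — area = 99.00 mm². At z = 13.8: the cylinder does not reach this height (z outside [0, 11]); the cube at (14, -2) (footprint 21.5×7.5) is included at this height (area 161.25 mm²); the cylinder at (0, 3) is not intersected at this z (z outside [3.5, 11.5]); Taking the intersection: at least one operand is absent at this height, so nothing remains; the 18×5.5 cube at (7.5, 8) contributes its full rectangle (area 99.00 mm²); Merging all regions: only the 18×5.5 cube at (7.5, 8) is present, so the union is just that shape — area = 99.00 mm². Checking containment: the cross-section at z = 13.8 is a subset of the cross-section at z = 5.7.

entirely on top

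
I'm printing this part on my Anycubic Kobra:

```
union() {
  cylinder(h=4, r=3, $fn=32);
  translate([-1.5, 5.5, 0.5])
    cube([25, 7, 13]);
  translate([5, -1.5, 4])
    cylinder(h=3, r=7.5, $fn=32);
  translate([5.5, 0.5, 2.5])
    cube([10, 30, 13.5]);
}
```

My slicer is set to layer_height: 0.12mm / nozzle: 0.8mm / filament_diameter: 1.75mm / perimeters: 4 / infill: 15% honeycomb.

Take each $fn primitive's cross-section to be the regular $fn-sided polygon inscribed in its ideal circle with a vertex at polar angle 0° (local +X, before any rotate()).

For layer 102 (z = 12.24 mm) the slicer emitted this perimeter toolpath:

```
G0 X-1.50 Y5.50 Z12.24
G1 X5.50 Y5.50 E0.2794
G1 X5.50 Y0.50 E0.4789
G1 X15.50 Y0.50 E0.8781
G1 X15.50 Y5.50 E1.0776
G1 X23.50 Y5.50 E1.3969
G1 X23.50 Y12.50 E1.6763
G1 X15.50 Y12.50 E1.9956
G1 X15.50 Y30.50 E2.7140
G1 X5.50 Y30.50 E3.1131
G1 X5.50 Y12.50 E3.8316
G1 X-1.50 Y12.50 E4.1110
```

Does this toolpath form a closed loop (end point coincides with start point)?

Start point (G0): (-1.50, 5.50). End point (last G1): the path does not return to the start — open.

no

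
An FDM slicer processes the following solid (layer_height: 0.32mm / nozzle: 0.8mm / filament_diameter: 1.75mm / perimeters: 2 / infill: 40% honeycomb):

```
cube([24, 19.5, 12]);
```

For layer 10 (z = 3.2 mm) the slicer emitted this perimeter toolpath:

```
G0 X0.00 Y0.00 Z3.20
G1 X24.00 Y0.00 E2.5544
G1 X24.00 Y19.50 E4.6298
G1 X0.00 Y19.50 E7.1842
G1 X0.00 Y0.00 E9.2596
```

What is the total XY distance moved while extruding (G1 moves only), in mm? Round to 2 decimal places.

Sum the Euclidean lengths of each G1 segment: total = 87.00 mm.

87.00 mm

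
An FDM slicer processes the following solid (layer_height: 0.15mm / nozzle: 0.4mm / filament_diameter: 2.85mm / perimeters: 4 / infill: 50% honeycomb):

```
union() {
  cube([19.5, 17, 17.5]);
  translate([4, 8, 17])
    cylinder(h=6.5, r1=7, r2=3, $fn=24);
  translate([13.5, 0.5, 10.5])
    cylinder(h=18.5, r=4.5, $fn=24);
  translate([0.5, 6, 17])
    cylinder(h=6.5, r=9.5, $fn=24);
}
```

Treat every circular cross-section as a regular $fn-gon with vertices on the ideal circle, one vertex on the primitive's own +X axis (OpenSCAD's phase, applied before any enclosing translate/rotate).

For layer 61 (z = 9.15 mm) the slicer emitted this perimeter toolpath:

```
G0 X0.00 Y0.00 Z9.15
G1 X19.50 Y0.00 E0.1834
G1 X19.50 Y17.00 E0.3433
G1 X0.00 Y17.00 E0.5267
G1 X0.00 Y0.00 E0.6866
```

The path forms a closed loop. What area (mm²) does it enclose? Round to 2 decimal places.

Apply the shoelace formula to the sequence of (X, Y) vertices; enclosed area = 331.50 mm².

331.50 mm²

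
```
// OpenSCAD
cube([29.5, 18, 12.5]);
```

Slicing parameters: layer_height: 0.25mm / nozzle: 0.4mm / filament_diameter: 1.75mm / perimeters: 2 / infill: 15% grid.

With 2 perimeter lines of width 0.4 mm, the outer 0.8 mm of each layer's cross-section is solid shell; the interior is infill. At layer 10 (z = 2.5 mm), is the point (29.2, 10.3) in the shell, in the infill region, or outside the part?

At z = 2.5 mm: the cube is present — its section is the full 29.5×18 rectangle. Overall, the cross-section is a single solid region. The nearest boundary edge runs (29.50, 0.00)→(29.50, 18.00); distance from the point to it = 0.30 mm. The point is inside the cross-section, 0.30 mm from the nearest boundary — within the 0.8 mm shell band (2 × 0.4).

shell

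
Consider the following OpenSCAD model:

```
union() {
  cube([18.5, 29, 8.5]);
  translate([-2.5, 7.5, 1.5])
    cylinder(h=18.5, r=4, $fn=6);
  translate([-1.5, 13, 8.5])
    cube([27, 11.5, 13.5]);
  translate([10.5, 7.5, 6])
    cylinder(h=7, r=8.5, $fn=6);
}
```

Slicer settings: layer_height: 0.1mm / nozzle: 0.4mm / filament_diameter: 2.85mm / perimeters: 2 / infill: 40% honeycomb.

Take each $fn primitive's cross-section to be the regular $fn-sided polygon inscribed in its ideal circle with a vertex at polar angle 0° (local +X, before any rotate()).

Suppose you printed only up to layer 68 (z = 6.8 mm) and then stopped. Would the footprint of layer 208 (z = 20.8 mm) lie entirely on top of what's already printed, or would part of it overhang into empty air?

Compare the two slices. At z = 6.8: the cube is present — its section is the full 18.5×29 rectangle (area 536.50 mm²); the r=4 cylinder at (-2.5, 7.5) contributes a regular 6-gon of circumradius 4 (area = (6/2)·4.000²·sin(360°/6) = 41.57 mm²); the cube at (-1.5, 13) is absent (z outside [8.5, 22]); the r=8.5 cylinder at (10.5, 7.5) contributes a regular 6-gon of circumradius 8.5 (area = (6/2)·8.500²·sin(360°/6) = 187.71 mm²); Taking the union: the regions partially overlap — summed areas 765.78 mm² minus the doubly-counted overlap 191.18 mm² gives 574.61 mm² — area = 574.61 mm². At z = 20.8: the cube does not reach this height (z outside [0, 8.5]); the cylinder at (-2.5, 7.5) does not reach this height (z outside [1.5, 20]); the 27×11.5 cube at (-1.5, 13) contributes its full rectangle (area 310.50 mm²); the cylinder at (10.5, 7.5) is absent (z outside [6, 13]); Merging all regions: only the 27×11.5 cube at (-1.5, 13) is present, so the union is just that shape — area = 310.50 mm². Checking containment: at z = 20.8 the cross-section extends beyond the z = 6.8 cross-section by about 97.75 mm².

part overhangs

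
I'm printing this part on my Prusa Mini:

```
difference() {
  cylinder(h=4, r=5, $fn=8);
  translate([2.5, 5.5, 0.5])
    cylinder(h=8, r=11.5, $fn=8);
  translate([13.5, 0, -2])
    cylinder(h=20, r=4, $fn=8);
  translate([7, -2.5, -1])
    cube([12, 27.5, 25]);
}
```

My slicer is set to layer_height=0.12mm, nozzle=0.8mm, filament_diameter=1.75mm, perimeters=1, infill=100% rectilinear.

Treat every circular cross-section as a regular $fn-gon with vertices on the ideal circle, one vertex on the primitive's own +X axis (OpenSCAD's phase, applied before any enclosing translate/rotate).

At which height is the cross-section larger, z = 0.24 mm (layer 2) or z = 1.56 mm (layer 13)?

Layer 2 (z = 0.24): the r=5 cylinder contributes a regular 8-gon of circumradius 5 (area = (8/2)·5.000²·sin(360°/8) = 70.71 mm²); the cylinder at (2.5, 5.5) is not intersected at this z (z outside [0.5, 8.5]); the cylinder at (13.5, 0): section is a regular 8-gon, circumradius r=4 (area = (8/2)·4.000²·sin(360°/8) = 45.25 mm²); the 12×27.5 cube at (7, -2.5) contributes its full rectangle (area 330.00 mm²); After the difference (first − rest): starting from the r=5 cylinder (70.71 mm²), the r=4 cylinder at (13.5, 0) misses the remaining region (no effect); the 12×27.5 cube at (7, -2.5) misses the remaining region (no effect) — area = 70.71 mm². So its area = 70.71 mm². Layer 13 (z = 1.56): the r=5 cylinder contributes a regular 8-gon of circumradius 5 (area = (8/2)·5.000²·sin(360°/8) = 70.71 mm²); the r=11.5 cylinder at (2.5, 5.5) gives a regular 8-gon of circumradius 11.5 (constant along its height) (area = (8/2)·11.500²·sin(360°/8) = 374.06 mm²); the r=4 cylinder at (13.5, 0) gives a regular 8-gon of circumradius 4 (constant along its height) (area = (8/2)·4.000²·sin(360°/8) = 45.25 mm²); the cube at (7, -2.5) (footprint 12×27.5) is included at this height (area 330.00 mm²); Subtracting the remaining from the first: starting from the r=5 cylinder (70.71 mm²), the r=11.5 cylinder at (2.5, 5.5) partially overlaps it — only the 70.58 mm² overlap (of its 374.06 mm²) is removed, clipping the outline; the r=4 cylinder at (13.5, 0) misses the remaining region (no effect); the 12×27.5 cube at (7, -2.5) misses the remaining region (no effect) — area = 0.13 mm². So its area = 0.13 mm². Layer 2 is larger (70.71 vs 0.13 mm²).

layer 2 (z = 0.24 mm)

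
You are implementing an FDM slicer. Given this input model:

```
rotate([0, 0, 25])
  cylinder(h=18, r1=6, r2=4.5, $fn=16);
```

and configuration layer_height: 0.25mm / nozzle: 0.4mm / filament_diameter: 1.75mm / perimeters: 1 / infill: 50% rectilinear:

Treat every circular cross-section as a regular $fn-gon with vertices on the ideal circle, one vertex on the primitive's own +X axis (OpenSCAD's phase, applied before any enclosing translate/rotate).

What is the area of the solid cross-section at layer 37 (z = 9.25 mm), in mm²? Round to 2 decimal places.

At z = 9.25 mm: the cone contributes a regular 16-gon of circumradius 5.229 (interpolated between r1=6 and r2=4.5 at t=0.514) (area = (16/2)·5.229²·sin(360°/16) = 83.71 mm²); (whole slice rotated 25° about Z — lengths, areas and connectivity unchanged). Overall, the cross-section is a single solid region. Net area = 83.71 mm².

83.71 mm²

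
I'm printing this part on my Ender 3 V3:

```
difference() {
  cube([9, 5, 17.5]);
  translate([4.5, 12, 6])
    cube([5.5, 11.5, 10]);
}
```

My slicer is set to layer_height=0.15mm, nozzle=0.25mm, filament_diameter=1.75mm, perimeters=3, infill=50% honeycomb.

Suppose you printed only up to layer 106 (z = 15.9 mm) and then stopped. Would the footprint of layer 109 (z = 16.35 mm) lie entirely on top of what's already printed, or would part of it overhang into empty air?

Compare the two slices. At z = 15.9: the cube (footprint 9×5) is included at this height (area 45.00 mm²); the cube at (4.5, 12) is present — its section is the full 5.5×11.5 rectangle (area 63.25 mm²); Taking the first minus the rest: starting from the 9×5 cube (45.00 mm²), the 5.5×11.5 cube at (4.5, 12) misses the remaining region (no effect) — area = 45.00 mm². At z = 16.35: the 9×5 cube contributes its full rectangle (area 45.00 mm²); the cube at (4.5, 12) is absent (z outside [6, 16]); After the difference (first − rest): none of the subtracted shapes is present at this height, so the 9×5 cube is unchanged — area = 45.00 mm². Checking containment: the cross-section at z = 16.35 is a subset of the cross-section at z = 15.9.

entirely on top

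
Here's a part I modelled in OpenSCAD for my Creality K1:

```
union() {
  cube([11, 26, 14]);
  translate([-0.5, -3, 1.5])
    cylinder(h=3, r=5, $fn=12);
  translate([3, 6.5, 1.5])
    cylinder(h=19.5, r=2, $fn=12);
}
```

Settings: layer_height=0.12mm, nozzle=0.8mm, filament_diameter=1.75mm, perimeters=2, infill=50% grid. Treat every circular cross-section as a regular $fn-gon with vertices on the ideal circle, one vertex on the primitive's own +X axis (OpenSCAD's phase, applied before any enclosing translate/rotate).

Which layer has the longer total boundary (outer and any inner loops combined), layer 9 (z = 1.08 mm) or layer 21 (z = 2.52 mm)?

Layer 9 (z = 1.08): the cube is present — its section is the full 11×26 rectangle (perimeter 74.00 mm); the cylinder at (-0.5, -3) is not intersected at this z (z outside [1.5, 4.5]); the cylinder at (3, 6.5) is absent (z outside [1.5, 21]); Combining (union): only the 11×26 cube is present, so the union is just that shape — boundary = 74.00 mm. So its perimeter = 74.00 mm. Layer 21 (z = 2.52): the cube is present — its section is the full 11×26 rectangle (perimeter 74.00 mm); the cylinder at (-0.5, -3): section is a regular 12-gon, circumradius r=5 (perimeter = 2·12·5.000·sin(180°/12) = 31.06 mm); the cylinder at (3, 6.5): section is a regular 12-gon, circumradius r=2 (perimeter = 2·12·2.000·sin(180°/12) = 12.42 mm); Combining (union): the regions partially overlap (shared area 16.08 mm²), so the edge portions inside another operand are dropped and the merged outline is re-measured after clipping — boundary = 95.91 mm. So its perimeter = 95.91 mm. Layer 21 is larger (95.91 vs 74.00 mm).

layer 21 (z = 2.52 mm)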